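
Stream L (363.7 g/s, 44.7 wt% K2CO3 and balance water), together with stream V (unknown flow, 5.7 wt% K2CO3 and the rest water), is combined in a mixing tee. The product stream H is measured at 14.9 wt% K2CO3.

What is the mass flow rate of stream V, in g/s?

Let V be the unknown flow. Total out = 363.7 + V.
K2CO3 balance: 162.57 + 0.057·V = 0.149·(363.7 + V)
(0.057 − 0.149)·V = 0.149×363.7 − 162.57 = -108.38
V = -108.38 / -0.092 = 1178.1 g/s

1178 g/s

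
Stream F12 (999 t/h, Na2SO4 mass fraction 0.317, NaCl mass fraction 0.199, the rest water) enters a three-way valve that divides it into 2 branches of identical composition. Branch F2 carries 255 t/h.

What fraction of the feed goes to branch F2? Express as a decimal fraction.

Fraction to F2 = 255/999 = 0.2553.

0.255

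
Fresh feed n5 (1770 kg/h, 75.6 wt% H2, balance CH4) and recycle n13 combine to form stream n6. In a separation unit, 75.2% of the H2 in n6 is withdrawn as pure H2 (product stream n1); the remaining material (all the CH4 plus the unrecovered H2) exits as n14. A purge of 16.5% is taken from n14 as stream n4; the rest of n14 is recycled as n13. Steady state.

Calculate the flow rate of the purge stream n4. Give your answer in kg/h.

CH4 enters only via n5 and leaves only via the purge: 1770×0.244 = 0.165×(CH4 in n14), and the separation unit passes all CH4, so CH4 in n6 = CH4 in n14 = 2617.5 kg/h.
H2 in n6: m_A = 1770×0.756 + (1−0.165)·(1−0.752)·m_A, so m_A = 1338.1/0.7929 = 1687.6 kg/h.
n14 = (1−0.752)×1687.6 + 2617.5 = 3036 kg/h.
Purge n4 = 0.165×3036 = 500.94 kg/h.

500.9 kg/h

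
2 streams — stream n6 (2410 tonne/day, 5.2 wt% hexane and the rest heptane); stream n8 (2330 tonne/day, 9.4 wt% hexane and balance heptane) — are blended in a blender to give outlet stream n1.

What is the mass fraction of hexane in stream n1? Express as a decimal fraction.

Total flow out = 2410 + 2330 = 4740 tonne/day.
hexane in = 2410×0.052 + 2330×0.094 = 344.34 tonne/day.
hexane mass fraction in n1 = 344.34/4740 = 0.0726.

0.0726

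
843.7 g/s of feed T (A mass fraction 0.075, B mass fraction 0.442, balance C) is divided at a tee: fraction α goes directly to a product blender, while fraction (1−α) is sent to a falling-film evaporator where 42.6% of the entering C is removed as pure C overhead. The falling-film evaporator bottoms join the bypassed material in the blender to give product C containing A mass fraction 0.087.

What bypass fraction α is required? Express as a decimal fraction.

All 843.7×0.075 = 63.278 g/s of A reaches C, so C = 63.278/0.087 = 727.33 g/s and vapour = 116.37 g/s.
The evaporator receives (1−α)·843.7 of feed at 0.483 C and removes 0.426 of that C:
0.426×0.483×(1−α)×843.7 = 116.37
(1−α) = 116.37/173.6 = 0.6704;  α = 0.3296.

0.330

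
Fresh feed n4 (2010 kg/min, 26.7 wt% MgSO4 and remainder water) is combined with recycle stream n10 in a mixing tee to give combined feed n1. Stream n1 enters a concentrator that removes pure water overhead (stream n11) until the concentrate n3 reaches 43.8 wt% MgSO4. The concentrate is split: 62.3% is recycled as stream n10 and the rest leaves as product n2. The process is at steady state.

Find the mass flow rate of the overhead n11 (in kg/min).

Overall MgSO4 balance (none leaves overhead): MgSO4 in fresh feed = MgSO4 in product, i.e. 2010×0.267 = (1−0.623)·n3·0.438.
n3 = 536.67/(0.438×0.377) = 3250.1 kg/min.
Recycle n10 = 0.623×3250.1 = 2024.8 kg/min.
Combined feed n1 = 2010 + 2024.8 = 4034.8 kg/min.
Overhead n11 = n1 − n3 = 4034.8 − 3250.1 = 784.73 kg/min.

784.7 kg/min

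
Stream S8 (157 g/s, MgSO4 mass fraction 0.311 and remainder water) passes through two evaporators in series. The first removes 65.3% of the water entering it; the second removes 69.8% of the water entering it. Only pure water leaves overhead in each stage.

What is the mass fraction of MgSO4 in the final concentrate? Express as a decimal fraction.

water in feed = 157×0.689 = 108.17 g/s.
After stage 1: water left = (1−0.653)×108.17 = 37.536; stream total = 86.363 g/s.
After stage 2: water left = (1−0.698)×37.536 = 11.336; final concentrate = 60.163 g/s.
MgSO4 fraction = 48.827/60.163 = 0.812.

0.812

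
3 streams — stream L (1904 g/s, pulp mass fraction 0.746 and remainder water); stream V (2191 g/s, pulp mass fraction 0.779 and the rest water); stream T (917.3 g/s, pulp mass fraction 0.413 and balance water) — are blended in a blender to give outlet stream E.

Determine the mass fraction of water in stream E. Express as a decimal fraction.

Total flow out = 1904 + 2191 + 917.3 = 5012.3 g/s.
water in = 1904×0.254 + 2191×0.221 + 917.3×0.587 = 1506.3 g/s.
water mass fraction in E = 1506.3/5012.3 = 0.301.

0.301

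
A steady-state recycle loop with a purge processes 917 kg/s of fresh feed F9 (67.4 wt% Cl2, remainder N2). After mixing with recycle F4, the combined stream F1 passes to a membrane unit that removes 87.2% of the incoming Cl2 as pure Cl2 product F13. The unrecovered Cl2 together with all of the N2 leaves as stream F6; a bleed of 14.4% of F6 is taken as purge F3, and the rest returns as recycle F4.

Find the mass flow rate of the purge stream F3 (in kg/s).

N2 enters only via F9 and leaves only via the purge: 917×0.326 = 0.144×(N2 in F6), and the membrane unit passes all N2, so N2 in F1 = N2 in F6 = 2076 kg/s.
Cl2 in F1: m_A = 917×0.674 + (1−0.144)·(1−0.872)·m_A, so m_A = 618.06/0.8904 = 694.11 kg/s.
F6 = (1−0.872)×694.11 + 2076 = 2164.8 kg/s.
Purge F3 = 0.144×2164.8 = 311.74 kg/s.

311.7 kg/s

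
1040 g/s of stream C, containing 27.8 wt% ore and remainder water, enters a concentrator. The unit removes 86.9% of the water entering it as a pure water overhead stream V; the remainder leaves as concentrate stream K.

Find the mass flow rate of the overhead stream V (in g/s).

652.5 g/s

water entering = 1040×0.722 = 750.88 g/s; overhead removed = 0.869×750.88 = 652.51 g/s.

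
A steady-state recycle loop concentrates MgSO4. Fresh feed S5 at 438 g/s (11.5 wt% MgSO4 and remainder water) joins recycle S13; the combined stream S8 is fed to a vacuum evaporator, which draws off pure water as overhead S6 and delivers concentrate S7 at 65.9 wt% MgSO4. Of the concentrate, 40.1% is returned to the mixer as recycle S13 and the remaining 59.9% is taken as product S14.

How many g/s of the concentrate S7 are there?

127.6 g/s

Overall MgSO4 balance (none leaves overhead): MgSO4 in fresh feed = MgSO4 in product, i.e. 438×0.115 = (1−0.401)·S7·0.659.
S7 = 50.37/(0.659×0.599) = 127.6 g/s.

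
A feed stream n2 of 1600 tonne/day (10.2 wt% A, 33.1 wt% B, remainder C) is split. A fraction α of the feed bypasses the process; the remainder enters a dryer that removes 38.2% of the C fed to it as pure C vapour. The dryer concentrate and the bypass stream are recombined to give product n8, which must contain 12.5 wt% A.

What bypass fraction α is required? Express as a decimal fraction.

0.150

All 1600×0.102 = 163.2 tonne/day of A reaches n8, so n8 = 163.2/0.125 = 1305.6 tonne/day and vapour = 294.4 tonne/day.
The evaporator receives (1−α)·1600 of feed at 0.567 C and removes 0.382 of that C:
0.382×0.567×(1−α)×1600 = 294.4
(1−α) = 294.4/346.55 = 0.8495;  α = 0.1505.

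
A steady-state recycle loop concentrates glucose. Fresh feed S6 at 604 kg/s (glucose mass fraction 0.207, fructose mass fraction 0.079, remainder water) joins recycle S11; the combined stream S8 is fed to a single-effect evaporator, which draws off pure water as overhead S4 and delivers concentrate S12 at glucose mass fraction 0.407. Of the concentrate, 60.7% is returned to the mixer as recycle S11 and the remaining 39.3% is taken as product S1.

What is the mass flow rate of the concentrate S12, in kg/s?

Overall glucose balance (none leaves overhead): glucose in fresh feed = glucose in product, i.e. 604×0.207 = (1−0.607)·S12·0.407.
S12 = 125.03/(0.407×0.393) = 781.66 kg/s.

781.7 kg/s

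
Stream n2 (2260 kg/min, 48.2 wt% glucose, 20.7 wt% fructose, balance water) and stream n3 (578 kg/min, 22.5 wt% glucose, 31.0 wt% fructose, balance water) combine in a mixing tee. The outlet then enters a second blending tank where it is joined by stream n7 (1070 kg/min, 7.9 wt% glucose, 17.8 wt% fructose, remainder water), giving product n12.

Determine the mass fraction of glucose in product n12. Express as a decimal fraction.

0.334

Overall, product flow = 3908 kg/min.
glucose in = 2260×0.482 + 578×0.225 + 1070×0.079 = 1303.9 kg/min.
glucose fraction in n12 = 0.334.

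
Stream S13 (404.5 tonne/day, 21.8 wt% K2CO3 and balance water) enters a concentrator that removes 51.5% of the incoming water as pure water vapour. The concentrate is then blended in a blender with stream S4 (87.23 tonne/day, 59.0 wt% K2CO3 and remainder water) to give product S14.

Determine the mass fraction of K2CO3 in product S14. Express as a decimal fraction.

0.4247

Vapour removed = 0.515×0.782×404.5 = 162.9 tonne/day; concentrate = 241.6 tonne/day.
K2CO3 reaching the mixer = 88.181 (from concentrate) + 87.23×0.590 = 139.65 tonne/day.
Product flow = 241.6 + 87.23 = 328.83 tonne/day; K2CO3 fraction = 0.4247.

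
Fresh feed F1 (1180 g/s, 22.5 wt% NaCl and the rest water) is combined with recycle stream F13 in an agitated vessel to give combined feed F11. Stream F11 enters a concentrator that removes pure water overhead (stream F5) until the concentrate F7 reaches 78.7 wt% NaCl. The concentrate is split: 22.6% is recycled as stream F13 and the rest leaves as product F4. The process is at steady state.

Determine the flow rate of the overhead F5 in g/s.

Overall NaCl balance (none leaves overhead): NaCl in fresh feed = NaCl in product, i.e. 1180×0.225 = (1−0.226)·F7·0.787.
F7 = 265.5/(0.787×0.774) = 435.86 g/s.
Recycle F13 = 0.226×435.86 = 98.505 g/s.
Combined feed F11 = 1180 + 98.505 = 1278.5 g/s.
Overhead F5 = F11 − F7 = 1278.5 − 435.86 = 842.64 g/s.

842.6 g/s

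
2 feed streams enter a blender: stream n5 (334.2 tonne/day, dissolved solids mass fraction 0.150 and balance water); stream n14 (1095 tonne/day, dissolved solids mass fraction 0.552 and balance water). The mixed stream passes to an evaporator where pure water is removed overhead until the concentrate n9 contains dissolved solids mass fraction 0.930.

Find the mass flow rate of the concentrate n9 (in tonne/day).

dissolved solids entering = 334.2×0.150 + 1095×0.552 = 654.57 tonne/day.
All dissolved solids reports to n9, so n9 = 654.57/0.930 = 703.84 tonne/day.

703.8 tonne/day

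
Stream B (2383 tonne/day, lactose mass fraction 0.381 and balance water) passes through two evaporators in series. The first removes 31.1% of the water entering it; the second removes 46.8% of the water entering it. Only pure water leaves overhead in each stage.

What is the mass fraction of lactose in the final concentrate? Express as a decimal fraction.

0.627

water in feed = 2383×0.619 = 1475.1 tonne/day.
After stage 1: water left = (1−0.311)×1475.1 = 1016.3; stream total = 1924.3 tonne/day.
After stage 2: water left = (1−0.468)×1016.3 = 540.69; final concentrate = 1448.6 tonne/day.
lactose fraction = 907.92/1448.6 = 0.627.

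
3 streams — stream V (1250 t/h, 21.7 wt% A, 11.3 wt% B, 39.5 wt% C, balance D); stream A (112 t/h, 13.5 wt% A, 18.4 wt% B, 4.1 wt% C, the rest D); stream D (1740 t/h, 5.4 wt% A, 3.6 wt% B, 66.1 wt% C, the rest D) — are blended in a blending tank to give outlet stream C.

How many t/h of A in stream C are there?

380.3 t/h

A out = A in = 1250×0.217 + 112×0.135 + 1740×0.054 = 380.33 t/h.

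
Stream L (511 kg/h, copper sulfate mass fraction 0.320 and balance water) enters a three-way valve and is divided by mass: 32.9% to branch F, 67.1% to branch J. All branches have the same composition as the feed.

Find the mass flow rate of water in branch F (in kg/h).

Branch F total = 0.329×511 = 168.12 kg/h.
water in F = 0.680×168.12 = 114.32 kg/h.

114.3 kg/h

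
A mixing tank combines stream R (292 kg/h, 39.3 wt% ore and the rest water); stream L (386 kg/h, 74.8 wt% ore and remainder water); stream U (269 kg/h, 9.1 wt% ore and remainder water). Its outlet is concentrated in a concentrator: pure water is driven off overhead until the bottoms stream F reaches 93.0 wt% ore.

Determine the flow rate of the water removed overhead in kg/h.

486.8 kg/h

ore entering = 292×0.393 + 386×0.748 + 269×0.091 = 427.96 kg/h.
All ore reports to F, so F = 427.96/0.930 = 460.18 kg/h.
Total feed = 947 kg/h; overhead = 947 − 460.18 = 486.82 kg/h.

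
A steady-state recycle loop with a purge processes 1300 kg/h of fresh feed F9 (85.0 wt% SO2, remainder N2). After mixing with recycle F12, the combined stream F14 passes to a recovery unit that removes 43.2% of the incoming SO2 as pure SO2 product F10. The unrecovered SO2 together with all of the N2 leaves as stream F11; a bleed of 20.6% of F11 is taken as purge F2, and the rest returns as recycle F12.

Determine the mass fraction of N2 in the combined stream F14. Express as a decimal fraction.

0.3199

N2 enters only via F9 and leaves only via the purge: 1300×0.150 = 0.206×(N2 in F11), and the recovery unit passes all N2, so N2 in F14 = N2 in F11 = 946.6 kg/h.
SO2 in F14: m_A = 1300×0.850 + (1−0.206)·(1−0.432)·m_A, so m_A = 1105/0.5490 = 2012.7 kg/h.
F14 = 2012.7 + 946.6 = 2959.3 kg/h.
N2 fraction in F14 = 946.6/2959.3 = 0.3199.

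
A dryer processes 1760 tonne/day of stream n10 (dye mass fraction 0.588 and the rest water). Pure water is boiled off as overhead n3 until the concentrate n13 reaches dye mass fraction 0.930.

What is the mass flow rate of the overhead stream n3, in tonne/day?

dye is conserved: 1760×0.588 = 1034.9 tonne/day all reports to the concentrate.
Concentrate = 1034.9/(target fraction) = 1112.8 tonne/day.
Overhead = 1760 − 1112.8 = 647.23 tonne/day.

647.2 tonne/day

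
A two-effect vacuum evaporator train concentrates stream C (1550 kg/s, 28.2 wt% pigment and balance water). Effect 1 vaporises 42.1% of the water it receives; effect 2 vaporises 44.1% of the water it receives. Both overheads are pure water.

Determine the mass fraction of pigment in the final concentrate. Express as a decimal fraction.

water in feed = 1550×0.718 = 1112.9 kg/s.
After stage 1: water left = (1−0.421)×1112.9 = 644.37; stream total = 1081.5 kg/s.
After stage 2: water left = (1−0.441)×644.37 = 360.2; final concentrate = 797.3 kg/s.
pigment fraction = 437.1/797.3 = 0.548.

0.548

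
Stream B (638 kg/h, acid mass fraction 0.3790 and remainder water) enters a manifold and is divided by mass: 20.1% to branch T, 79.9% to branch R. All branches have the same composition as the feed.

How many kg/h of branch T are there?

128.2 kg/h

Branch T flow = 0.201×638 = 128.24 kg/h.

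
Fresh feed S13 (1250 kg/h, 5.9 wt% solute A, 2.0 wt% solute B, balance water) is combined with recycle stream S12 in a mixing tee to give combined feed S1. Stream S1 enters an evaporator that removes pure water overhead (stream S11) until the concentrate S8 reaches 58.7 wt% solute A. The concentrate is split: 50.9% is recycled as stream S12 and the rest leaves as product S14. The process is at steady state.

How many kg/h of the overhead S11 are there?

Overall solute A balance (none leaves overhead): solute A in fresh feed = solute A in product, i.e. 1250×0.059 = (1−0.509)·S8·0.587.
S8 = 73.75/(0.587×0.491) = 255.88 kg/h.
Recycle S12 = 0.509×255.88 = 130.24 kg/h.
Combined feed S1 = 1250 + 130.24 = 1380.2 kg/h.
Overhead S11 = S1 − S8 = 1380.2 − 255.88 = 1124.4 kg/h.

1124 kg/h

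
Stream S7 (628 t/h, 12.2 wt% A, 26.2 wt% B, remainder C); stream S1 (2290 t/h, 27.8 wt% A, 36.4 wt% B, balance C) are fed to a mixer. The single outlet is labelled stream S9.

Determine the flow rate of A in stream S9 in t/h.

A out = A in = 628×0.122 + 2290×0.278 = 713.24 t/h.

713.2 t/h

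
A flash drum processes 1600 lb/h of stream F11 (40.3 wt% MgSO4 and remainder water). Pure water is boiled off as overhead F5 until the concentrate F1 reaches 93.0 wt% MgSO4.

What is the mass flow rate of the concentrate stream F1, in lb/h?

MgSO4 is conserved: 1600×0.403 = 644.8 lb/h all reports to the concentrate.
Concentrate = 644.8/(target fraction) = 693.33 lb/h.

693.3 lb/h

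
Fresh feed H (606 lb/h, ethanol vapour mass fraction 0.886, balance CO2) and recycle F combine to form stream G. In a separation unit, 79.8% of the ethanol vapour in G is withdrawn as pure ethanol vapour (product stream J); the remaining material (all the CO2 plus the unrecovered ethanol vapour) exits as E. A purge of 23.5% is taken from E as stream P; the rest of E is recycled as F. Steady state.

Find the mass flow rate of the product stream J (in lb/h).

ethanol vapour in G: m_A = 606×0.886 + (1−0.235)·(1−0.798)·m_A, so m_A = 536.92/0.8455 = 635.05 lb/h.
Product J = 0.798×635.05 = 506.77 lb/h.

506.8 lb/h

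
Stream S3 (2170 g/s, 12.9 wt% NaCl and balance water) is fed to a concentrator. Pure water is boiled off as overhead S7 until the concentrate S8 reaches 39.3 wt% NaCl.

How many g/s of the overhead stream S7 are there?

NaCl is conserved: 2170×0.129 = 279.93 g/s all reports to the concentrate.
Concentrate = 279.93/(target fraction) = 712.29 g/s.
Overhead = 2170 − 712.29 = 1457.7 g/s.

1458 g/s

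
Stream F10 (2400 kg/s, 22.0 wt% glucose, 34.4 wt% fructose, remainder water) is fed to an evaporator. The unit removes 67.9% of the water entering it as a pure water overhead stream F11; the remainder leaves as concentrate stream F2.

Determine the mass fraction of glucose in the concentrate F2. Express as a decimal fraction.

glucose is not removed: 2400×0.220 = 528 kg/s of glucose enters F2.
water entering = 2400×0.436 = 1046.4 kg/s; overhead removed = 0.679×1046.4 = 710.51 kg/s.
Concentrate = 2400 − 710.51 = 1689.5 kg/s.
Mass fraction = 528/1689.5 = 0.313.

0.313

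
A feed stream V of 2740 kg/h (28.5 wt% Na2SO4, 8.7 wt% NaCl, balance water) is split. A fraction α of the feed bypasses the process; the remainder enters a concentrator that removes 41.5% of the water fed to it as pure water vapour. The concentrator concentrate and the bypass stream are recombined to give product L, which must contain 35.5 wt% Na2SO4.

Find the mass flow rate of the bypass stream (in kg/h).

All 2740×0.285 = 780.9 kg/h of Na2SO4 reaches L, so L = 780.9/0.355 = 2199.7 kg/h and vapour = 540.28 kg/h.
The evaporator receives (1−α)·2740 of feed at 0.628 water and removes 0.415 of that water:
0.415×0.628×(1−α)×2740 = 540.28
(1−α) = 540.28/714.1 = 0.7566;  α = 0.2434.
Bypass flow = 0.2434×2740 = 666.94 kg/h.

666.9 kg/h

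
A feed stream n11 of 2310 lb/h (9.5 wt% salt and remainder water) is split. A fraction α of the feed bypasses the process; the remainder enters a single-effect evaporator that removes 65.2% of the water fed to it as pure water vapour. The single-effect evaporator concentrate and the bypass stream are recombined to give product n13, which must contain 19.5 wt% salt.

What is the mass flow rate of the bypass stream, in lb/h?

302.4 lb/h

All 2310×0.095 = 219.45 lb/h of salt reaches n13, so n13 = 219.45/0.195 = 1125.4 lb/h and vapour = 1184.6 lb/h.
The evaporator receives (1−α)·2310 of feed at 0.905 water and removes 0.652 of that water:
0.652×0.905×(1−α)×2310 = 1184.6
(1−α) = 1184.6/1363 = 0.8691;  α = 0.1309.
Bypass flow = 0.1309×2310 = 302.38 lb/h.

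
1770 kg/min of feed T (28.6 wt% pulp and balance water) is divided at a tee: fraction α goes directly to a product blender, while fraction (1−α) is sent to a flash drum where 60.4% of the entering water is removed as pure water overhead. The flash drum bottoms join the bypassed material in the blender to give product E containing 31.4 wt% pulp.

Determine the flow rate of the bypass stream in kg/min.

All 1770×0.286 = 506.22 kg/min of pulp reaches E, so E = 506.22/0.314 = 1612.2 kg/min and vapour = 157.83 kg/min.
The evaporator receives (1−α)·1770 of feed at 0.714 water and removes 0.604 of that water:
0.604×0.714×(1−α)×1770 = 157.83
(1−α) = 157.83/763.32 = 0.2068;  α = 0.7932.
Bypass flow = 0.7932×1770 = 1404 kg/min.

1404 kg/min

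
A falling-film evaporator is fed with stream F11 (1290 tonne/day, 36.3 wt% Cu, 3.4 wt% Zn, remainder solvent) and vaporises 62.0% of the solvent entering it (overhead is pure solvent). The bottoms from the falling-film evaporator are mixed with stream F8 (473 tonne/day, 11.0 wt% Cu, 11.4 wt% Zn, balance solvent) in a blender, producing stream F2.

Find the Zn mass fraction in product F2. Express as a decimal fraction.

0.076

Vapour removed = 0.620×0.603×1290 = 482.28 tonne/day; concentrate = 807.72 tonne/day.
Zn reaching the mixer = 43.86 (from concentrate) + 473×0.114 = 97.782 tonne/day.
Product flow = 807.72 + 473 = 1280.7 tonne/day; Zn fraction = 0.076.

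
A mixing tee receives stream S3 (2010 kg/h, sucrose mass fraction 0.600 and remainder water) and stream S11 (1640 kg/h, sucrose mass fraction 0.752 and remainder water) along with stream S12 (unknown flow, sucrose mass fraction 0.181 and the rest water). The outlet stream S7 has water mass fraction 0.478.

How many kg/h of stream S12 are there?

1566 kg/h

Let S12 be the unknown flow. Total out = 3650 + S12.
water balance: 1210.7 + 0.819·S12 = 0.478·(3650 + S12)
(0.819 − 0.478)·S12 = 0.478×3650 − 1210.7 = 533.98
S12 = 533.98 / 0.341 = 1565.9 kg/h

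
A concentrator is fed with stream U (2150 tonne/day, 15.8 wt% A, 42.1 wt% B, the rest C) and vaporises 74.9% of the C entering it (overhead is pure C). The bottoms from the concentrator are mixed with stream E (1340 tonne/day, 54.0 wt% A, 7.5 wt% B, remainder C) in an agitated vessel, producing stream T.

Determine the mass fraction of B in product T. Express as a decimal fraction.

Vapour removed = 0.749×0.421×2150 = 677.96 tonne/day; concentrate = 1472 tonne/day.
B reaching the mixer = 905.15 (from concentrate) + 1340×0.075 = 1005.6 tonne/day.
Product flow = 1472 + 1340 = 2812 tonne/day; B fraction = 0.358.

0.358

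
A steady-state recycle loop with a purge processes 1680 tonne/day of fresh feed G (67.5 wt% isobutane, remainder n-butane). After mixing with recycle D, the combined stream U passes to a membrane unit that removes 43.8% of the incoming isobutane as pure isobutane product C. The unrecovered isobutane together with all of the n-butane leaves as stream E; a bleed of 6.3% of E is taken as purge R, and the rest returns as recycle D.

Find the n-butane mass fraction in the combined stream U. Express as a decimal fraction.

0.783

n-butane enters only via G and leaves only via the purge: 1680×0.325 = 0.063×(n-butane in E), and the membrane unit passes all n-butane, so n-butane in U = n-butane in E = 8666.7 tonne/day.
isobutane in U: m_A = 1680×0.675 + (1−0.063)·(1−0.438)·m_A, so m_A = 1134/0.4734 = 2395.4 tonne/day.
U = 2395.4 + 8666.7 = 11062 tonne/day.
n-butane fraction in U = 8666.7/11062 = 0.783.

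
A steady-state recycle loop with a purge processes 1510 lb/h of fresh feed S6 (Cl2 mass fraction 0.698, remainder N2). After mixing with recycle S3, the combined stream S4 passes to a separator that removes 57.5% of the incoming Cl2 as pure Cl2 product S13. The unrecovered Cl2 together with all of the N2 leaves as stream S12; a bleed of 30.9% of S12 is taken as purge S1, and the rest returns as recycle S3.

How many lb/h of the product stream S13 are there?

858 lb/h

Cl2 in S4: m_A = 1510×0.698 + (1−0.309)·(1−0.575)·m_A, so m_A = 1054/0.7063 = 1492.2 lb/h.
Product S13 = 0.575×1492.2 = 858.02 lb/h.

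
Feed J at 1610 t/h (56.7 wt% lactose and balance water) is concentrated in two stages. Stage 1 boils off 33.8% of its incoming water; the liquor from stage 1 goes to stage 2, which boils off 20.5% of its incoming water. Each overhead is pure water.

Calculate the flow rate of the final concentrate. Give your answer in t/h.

1280 t/h

water in feed = 1610×0.433 = 697.13 t/h.
After stage 1: water left = (1−0.338)×697.13 = 461.5; stream total = 1374.4 t/h.
After stage 2: water left = (1−0.205)×461.5 = 366.89; final concentrate = 1279.8 t/h.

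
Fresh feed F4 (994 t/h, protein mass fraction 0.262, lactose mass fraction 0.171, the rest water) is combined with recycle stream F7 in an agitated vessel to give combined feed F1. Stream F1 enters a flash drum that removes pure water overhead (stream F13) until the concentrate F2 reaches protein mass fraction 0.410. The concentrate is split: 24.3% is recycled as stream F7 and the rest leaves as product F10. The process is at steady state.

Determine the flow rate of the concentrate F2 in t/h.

839.1 t/h

Overall protein balance (none leaves overhead): protein in fresh feed = protein in product, i.e. 994×0.262 = (1−0.243)·F2·0.410.
F2 = 260.43/(0.410×0.757) = 839.09 t/h.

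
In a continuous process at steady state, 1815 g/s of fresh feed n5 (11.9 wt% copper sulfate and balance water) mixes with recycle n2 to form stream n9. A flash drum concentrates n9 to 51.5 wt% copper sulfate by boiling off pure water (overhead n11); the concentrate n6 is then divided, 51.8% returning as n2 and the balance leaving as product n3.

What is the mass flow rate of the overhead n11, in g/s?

1396 g/s

Overall copper sulfate balance (none leaves overhead): copper sulfate in fresh feed = copper sulfate in product, i.e. 1815×0.119 = (1−0.518)·n6·0.515.
n6 = 215.98/(0.515×0.482) = 870.1 g/s.
Recycle n2 = 0.518×870.1 = 450.71 g/s.
Combined feed n9 = 1815 + 450.71 = 2265.7 g/s.
Overhead n11 = n9 − n6 = 2265.7 − 870.1 = 1395.6 g/s.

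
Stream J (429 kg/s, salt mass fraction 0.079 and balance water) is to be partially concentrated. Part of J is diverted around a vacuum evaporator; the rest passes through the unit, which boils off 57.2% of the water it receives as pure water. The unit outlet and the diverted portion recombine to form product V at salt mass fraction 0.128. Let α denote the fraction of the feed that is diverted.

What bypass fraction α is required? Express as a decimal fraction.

All 429×0.079 = 33.891 kg/s of salt reaches V, so V = 33.891/0.128 = 264.77 kg/s and vapour = 164.23 kg/s.
The evaporator receives (1−α)·429 of feed at 0.921 water and removes 0.572 of that water:
0.572×0.921×(1−α)×429 = 164.23
(1−α) = 164.23/226 = 0.7267;  α = 0.2733.

0.273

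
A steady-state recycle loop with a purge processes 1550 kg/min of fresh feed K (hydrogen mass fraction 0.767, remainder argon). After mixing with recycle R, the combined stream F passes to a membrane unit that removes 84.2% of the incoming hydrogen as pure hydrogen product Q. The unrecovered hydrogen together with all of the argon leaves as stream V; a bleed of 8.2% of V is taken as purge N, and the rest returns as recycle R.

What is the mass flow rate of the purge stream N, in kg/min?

argon enters only via K and leaves only via the purge: 1550×0.233 = 0.082×(argon in V), and the membrane unit passes all argon, so argon in F = argon in V = 4404.3 kg/min.
hydrogen in F: m_A = 1550×0.767 + (1−0.082)·(1−0.842)·m_A, so m_A = 1188.9/0.8550 = 1390.5 kg/min.
V = (1−0.842)×1390.5 + 4404.3 = 4624 kg/min.
Purge N = 0.082×4624 = 379.17 kg/min.

379.2 kg/min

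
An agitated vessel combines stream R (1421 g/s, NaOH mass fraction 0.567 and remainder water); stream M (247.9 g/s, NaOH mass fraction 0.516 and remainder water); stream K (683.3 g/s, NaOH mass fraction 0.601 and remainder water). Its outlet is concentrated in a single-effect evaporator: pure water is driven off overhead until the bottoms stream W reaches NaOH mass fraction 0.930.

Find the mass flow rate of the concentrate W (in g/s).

1445 g/s

NaOH entering = 1421×0.567 + 247.9×0.516 + 683.3×0.601 = 1344.3 g/s.
All NaOH reports to W, so W = 1344.3/0.930 = 1445.5 g/s.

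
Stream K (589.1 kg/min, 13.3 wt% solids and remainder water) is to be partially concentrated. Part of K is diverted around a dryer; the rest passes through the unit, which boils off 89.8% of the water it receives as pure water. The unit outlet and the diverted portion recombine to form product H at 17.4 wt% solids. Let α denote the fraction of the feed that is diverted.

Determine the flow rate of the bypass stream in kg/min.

410.8 kg/min

All 589.1×0.133 = 78.35 kg/min of solids reaches H, so H = 78.35/0.174 = 450.29 kg/min and vapour = 138.81 kg/min.
The evaporator receives (1−α)·589.1 of feed at 0.867 water and removes 0.898 of that water:
0.898×0.867×(1−α)×589.1 = 138.81
(1−α) = 138.81/458.65 = 0.3026;  α = 0.6974.
Bypass flow = 0.6974×589.1 = 410.81 kg/min.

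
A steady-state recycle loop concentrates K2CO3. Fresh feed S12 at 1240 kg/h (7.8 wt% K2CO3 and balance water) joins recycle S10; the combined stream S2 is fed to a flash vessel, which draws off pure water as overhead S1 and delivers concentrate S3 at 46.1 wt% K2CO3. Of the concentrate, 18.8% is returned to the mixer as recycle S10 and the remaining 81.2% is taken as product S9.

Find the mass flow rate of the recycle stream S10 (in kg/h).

48.58 kg/h

Overall K2CO3 balance (none leaves overhead): K2CO3 in fresh feed = K2CO3 in product, i.e. 1240×0.078 = (1−0.188)·S3·0.461.
S3 = 96.72/(0.461×0.812) = 258.38 kg/h.
Recycle S10 = 0.188×258.38 = 48.575 kg/h.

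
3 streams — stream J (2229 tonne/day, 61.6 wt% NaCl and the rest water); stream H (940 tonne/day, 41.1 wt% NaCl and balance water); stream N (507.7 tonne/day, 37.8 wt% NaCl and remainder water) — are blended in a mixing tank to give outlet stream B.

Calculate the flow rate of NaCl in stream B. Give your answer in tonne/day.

NaCl out = NaCl in = 2229×0.616 + 940×0.411 + 507.7×0.378 = 1951.3 tonne/day.

1951 tonne/day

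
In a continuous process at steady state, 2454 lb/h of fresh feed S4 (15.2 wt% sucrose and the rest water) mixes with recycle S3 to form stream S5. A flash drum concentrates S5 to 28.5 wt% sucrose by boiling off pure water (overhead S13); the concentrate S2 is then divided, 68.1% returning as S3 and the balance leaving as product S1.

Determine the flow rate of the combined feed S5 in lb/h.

5248 lb/h

Overall sucrose balance (none leaves overhead): sucrose in fresh feed = sucrose in product, i.e. 2454×0.152 = (1−0.681)·S2·0.285.
S2 = 373.01/(0.285×0.319) = 4102.8 lb/h.
Recycle S3 = 0.681×4102.8 = 2794 lb/h.
Combined feed S5 = 2454 + 2794 = 5248 lb/h.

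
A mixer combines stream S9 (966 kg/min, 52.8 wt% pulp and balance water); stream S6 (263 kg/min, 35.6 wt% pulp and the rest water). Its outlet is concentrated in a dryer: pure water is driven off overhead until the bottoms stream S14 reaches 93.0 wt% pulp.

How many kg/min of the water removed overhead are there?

pulp entering = 966×0.528 + 263×0.356 = 603.68 kg/min.
All pulp reports to S14, so S14 = 603.68/0.930 = 649.11 kg/min.
Total feed = 1229 kg/min; overhead = 1229 − 649.11 = 579.89 kg/min.

579.9 kg/min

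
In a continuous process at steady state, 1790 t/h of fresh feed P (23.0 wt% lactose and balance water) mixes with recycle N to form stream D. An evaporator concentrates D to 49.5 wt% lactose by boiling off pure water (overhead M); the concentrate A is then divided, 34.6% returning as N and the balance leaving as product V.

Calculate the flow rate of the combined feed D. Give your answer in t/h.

Overall lactose balance (none leaves overhead): lactose in fresh feed = lactose in product, i.e. 1790×0.230 = (1−0.346)·A·0.495.
A = 411.7/(0.495×0.654) = 1271.7 t/h.
Recycle N = 0.346×1271.7 = 440.02 t/h.
Combined feed D = 1790 + 440.02 = 2230 t/h.

2230 t/h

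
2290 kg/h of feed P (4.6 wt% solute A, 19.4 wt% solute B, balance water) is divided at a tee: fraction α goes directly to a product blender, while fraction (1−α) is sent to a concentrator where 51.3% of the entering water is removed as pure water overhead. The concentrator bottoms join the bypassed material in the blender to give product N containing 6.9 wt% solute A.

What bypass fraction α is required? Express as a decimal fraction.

0.145

All 2290×0.046 = 105.34 kg/h of solute A reaches N, so N = 105.34/0.069 = 1526.7 kg/h and vapour = 763.33 kg/h.
The evaporator receives (1−α)·2290 of feed at 0.760 water and removes 0.513 of that water:
0.513×0.760×(1−α)×2290 = 763.33
(1−α) = 763.33/892.83 = 0.8550;  α = 0.1450.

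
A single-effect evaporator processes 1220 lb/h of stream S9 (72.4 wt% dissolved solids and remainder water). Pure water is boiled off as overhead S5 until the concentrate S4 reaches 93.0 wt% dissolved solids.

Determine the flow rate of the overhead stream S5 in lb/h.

dissolved solids is conserved: 1220×0.724 = 883.28 lb/h all reports to the concentrate.
Concentrate = 883.28/(target fraction) = 949.76 lb/h.
Overhead = 1220 − 949.76 = 270.24 lb/h.

270.2 lb/h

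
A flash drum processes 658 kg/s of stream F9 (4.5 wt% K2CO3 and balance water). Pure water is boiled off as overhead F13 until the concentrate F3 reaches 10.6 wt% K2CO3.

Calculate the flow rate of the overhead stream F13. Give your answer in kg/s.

378.7 kg/s

K2CO3 is conserved: 658×0.045 = 29.61 kg/s all reports to the concentrate.
Concentrate = 29.61/(target fraction) = 279.34 kg/s.
Overhead = 658 − 279.34 = 378.66 kg/s.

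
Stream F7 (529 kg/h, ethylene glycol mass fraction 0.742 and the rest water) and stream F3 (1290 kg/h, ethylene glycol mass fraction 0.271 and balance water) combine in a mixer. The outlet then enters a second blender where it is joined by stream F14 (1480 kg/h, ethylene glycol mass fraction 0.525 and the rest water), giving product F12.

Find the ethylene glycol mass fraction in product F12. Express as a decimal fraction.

0.460

Overall, product flow = 3299 kg/h.
ethylene glycol in = 529×0.742 + 1290×0.271 + 1480×0.525 = 1519.1 kg/h.
ethylene glycol fraction in F12 = 0.460.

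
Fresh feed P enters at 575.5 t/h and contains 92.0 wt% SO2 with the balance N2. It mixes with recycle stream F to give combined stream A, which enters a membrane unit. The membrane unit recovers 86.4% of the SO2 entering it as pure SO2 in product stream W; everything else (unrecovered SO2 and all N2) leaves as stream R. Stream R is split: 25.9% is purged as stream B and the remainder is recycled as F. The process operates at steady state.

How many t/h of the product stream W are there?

508.7 t/h

SO2 in A: m_A = 575.5×0.920 + (1−0.259)·(1−0.864)·m_A, so m_A = 529.46/0.8992 = 588.8 t/h.
Product W = 0.864×588.8 = 508.72 t/h.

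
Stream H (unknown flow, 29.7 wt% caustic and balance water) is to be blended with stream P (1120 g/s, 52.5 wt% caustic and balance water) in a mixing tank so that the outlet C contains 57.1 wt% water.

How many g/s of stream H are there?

814.5 g/s

Let H be the unknown flow. Total out = 1120 + H.
water balance: 532 + 0.703·H = 0.571·(1120 + H)
(0.703 − 0.571)·H = 0.571×1120 − 532 = 107.52
H = 107.52 / 0.132 = 814.55 g/s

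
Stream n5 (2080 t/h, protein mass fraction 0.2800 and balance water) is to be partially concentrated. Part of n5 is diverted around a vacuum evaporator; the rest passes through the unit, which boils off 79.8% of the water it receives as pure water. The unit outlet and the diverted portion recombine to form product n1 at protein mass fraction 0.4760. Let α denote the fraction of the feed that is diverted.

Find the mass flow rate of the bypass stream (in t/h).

589.3 t/h

All 2080×0.280 = 582.4 t/h of protein reaches n1, so n1 = 582.4/0.476 = 1223.5 t/h and vapour = 856.47 t/h.
The evaporator receives (1−α)·2080 of feed at 0.720 water and removes 0.798 of that water:
0.798×0.720×(1−α)×2080 = 856.47
(1−α) = 856.47/1195.1 = 0.7167;  α = 0.2833.
Bypass flow = 0.2833×2080 = 589.35 t/h.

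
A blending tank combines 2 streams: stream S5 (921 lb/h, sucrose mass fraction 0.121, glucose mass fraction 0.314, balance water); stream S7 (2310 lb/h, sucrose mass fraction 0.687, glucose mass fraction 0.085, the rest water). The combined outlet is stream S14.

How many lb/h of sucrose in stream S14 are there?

sucrose out = sucrose in = 921×0.121 + 2310×0.687 = 1698.4 lb/h.

1698 lb/h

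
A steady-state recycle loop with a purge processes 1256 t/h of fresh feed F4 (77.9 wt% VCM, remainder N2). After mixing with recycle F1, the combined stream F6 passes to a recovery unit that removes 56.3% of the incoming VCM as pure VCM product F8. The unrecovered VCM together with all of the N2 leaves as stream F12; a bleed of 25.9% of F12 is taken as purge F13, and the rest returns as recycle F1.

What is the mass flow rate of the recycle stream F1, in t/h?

1263 t/h

N2 enters only via F4 and leaves only via the purge: 1256×0.221 = 0.259×(N2 in F12), and the recovery unit passes all N2, so N2 in F6 = N2 in F12 = 1071.7 t/h.
VCM in F6: m_A = 1256×0.779 + (1−0.259)·(1−0.563)·m_A, so m_A = 978.42/0.6762 = 1447 t/h.
F12 = (1−0.563)×1447 + 1071.7 = 1704.1 t/h.
Recycle F1 = (1−0.259)×1704.1 = 1262.7 t/h.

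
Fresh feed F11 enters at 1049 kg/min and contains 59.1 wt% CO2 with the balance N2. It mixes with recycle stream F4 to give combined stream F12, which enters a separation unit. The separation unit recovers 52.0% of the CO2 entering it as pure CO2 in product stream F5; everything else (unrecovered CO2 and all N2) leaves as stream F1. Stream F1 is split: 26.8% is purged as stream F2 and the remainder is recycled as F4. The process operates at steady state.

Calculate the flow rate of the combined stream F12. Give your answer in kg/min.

2557 kg/min

N2 enters only via F11 and leaves only via the purge: 1049×0.409 = 0.268×(N2 in F1), and the separation unit passes all N2, so N2 in F12 = N2 in F1 = 1600.9 kg/min.
CO2 in F12: m_A = 1049×0.591 + (1−0.268)·(1−0.520)·m_A, so m_A = 619.96/0.6486 = 955.78 kg/min.
F12 = 955.78 + 1600.9 = 2556.7 kg/min.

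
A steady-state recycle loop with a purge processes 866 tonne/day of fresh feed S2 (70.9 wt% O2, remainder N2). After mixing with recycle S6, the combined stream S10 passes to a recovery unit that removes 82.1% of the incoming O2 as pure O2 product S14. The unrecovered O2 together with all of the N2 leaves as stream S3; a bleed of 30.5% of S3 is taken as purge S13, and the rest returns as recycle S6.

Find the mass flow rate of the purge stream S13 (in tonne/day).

290.3 tonne/day

N2 enters only via S2 and leaves only via the purge: 866×0.291 = 0.305×(N2 in S3), and the recovery unit passes all N2, so N2 in S10 = N2 in S3 = 826.25 tonne/day.
O2 in S10: m_A = 866×0.709 + (1−0.305)·(1−0.821)·m_A, so m_A = 613.99/0.8756 = 701.23 tonne/day.
S3 = (1−0.821)×701.23 + 826.25 = 951.77 tonne/day.
Purge S13 = 0.305×951.77 = 290.29 tonne/day.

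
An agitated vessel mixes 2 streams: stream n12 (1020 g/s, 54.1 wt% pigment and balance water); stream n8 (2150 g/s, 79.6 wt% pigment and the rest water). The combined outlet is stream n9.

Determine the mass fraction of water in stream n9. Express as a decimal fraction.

0.286

Total flow out = 1020 + 2150 = 3170 g/s.
water in = 1020×0.459 + 2150×0.204 = 906.78 g/s.
water mass fraction in n9 = 906.78/3170 = 0.286.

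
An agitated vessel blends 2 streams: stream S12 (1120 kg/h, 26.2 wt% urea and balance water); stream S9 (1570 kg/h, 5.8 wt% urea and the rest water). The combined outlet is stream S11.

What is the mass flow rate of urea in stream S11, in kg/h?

urea out = urea in = 1120×0.262 + 1570×0.058 = 384.5 kg/h.

384.5 kg/h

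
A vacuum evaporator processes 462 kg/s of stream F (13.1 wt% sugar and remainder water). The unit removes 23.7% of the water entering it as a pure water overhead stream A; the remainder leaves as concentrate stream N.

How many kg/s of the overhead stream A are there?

95.15 kg/s

water entering = 462×0.869 = 401.48 kg/s; overhead removed = 0.237×401.48 = 95.15 kg/s.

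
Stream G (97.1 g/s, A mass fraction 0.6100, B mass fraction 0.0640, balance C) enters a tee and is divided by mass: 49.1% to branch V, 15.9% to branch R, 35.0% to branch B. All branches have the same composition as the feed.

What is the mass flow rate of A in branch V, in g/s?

29.08 g/s

Branch V total = 0.491×97.1 = 47.676 g/s.
A in V = 0.610×47.676 = 29.082 g/s.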